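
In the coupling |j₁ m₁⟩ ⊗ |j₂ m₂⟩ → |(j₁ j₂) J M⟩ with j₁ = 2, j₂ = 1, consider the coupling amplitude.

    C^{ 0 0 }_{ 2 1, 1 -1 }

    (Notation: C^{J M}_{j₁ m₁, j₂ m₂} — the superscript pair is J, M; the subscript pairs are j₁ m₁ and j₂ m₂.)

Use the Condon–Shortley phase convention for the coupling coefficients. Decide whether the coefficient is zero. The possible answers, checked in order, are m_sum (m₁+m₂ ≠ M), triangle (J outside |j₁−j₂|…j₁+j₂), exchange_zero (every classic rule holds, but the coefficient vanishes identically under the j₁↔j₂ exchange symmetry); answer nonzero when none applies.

triangle

m-sum: m₁+m₂ = 1+(-1) = 0, M = 0  ✓
triangle: need |j₁−j₂| ≤ J ≤ j₁+j₂, i.e. J ∈ [1, 3]; J = 0 is outside ✗ ⇒ coefficient is 0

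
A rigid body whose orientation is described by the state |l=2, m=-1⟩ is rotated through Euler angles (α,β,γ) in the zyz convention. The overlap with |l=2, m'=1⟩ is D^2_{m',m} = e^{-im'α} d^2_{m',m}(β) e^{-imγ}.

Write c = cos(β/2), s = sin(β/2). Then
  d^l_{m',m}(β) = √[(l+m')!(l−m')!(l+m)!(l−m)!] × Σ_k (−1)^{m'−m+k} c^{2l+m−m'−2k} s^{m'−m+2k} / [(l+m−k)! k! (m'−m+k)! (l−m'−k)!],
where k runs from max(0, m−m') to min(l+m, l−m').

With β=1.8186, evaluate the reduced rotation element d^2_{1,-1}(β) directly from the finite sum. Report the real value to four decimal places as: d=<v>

d^2_{1,-1}(β=1.8186) via the finite sum:
Half-angle: c=0.614298, s=0.789074. N=√(6·1·1·6)=6.000000
The bounds max(0,m−m')=0 and min(l+m,l−m')=1 give 2 terms
  k=0: (−1)^2·6.0000/(2)·0.6143^2·0.7891^2 = +0.704880
  k=1: (−1)^3·6.0000/(6)·0.6143^0·0.7891^4 = -0.387678
d^2_{1,-1}(1.8186) = +0.704880 -0.387678 = +0.317202

d=0.3172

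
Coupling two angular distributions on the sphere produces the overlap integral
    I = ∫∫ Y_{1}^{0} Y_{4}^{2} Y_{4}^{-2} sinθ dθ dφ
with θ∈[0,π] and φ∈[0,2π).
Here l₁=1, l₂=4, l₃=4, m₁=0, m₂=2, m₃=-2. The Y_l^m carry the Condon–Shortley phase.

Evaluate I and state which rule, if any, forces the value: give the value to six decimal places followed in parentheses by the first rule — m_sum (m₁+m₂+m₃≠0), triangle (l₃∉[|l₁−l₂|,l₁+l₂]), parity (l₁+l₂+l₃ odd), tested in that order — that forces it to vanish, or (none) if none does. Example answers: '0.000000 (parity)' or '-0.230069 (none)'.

0.000000 (parity)

l₁+l₂+l₃=9 is odd: 3j(l;000)=0 ⇒ I=0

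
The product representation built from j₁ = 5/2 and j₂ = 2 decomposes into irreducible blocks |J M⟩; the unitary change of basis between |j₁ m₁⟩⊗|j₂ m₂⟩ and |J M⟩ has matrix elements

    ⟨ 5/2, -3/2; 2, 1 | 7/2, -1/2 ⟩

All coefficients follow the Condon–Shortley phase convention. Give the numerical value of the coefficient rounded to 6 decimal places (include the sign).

-0.619780

triangle: 1!×4!×3!/9! = 144/362880
(j±m)!: 1!×4!×3!×1!×3!×4! = 20736
prefactor² = (2J+1)×Δ×N² = 2304/35
  k=0: +1/(0!×1!×4!×3!×0!×0!) = 1/144
  k=1: −1/(1!×0!×3!×2!×1!×1!) = -1/12
Σ = -11/144  ⇒  CG² = 2304/35×(-11/144)² = 121/315
CG = −√(121/315) = -0.619780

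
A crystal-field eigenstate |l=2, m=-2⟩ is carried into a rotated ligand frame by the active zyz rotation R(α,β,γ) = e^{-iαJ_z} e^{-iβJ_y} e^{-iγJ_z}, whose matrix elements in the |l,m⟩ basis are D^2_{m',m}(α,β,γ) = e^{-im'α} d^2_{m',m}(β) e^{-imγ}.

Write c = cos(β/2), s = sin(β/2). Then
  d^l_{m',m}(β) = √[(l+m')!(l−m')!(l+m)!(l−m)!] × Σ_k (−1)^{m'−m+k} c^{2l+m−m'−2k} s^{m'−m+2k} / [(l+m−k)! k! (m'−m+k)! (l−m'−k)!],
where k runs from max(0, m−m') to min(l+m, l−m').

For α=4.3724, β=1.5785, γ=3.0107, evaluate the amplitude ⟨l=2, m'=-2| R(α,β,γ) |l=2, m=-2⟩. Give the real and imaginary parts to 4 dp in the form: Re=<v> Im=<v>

D^2_{-2,-2}(4.3724,1.5785,3.0107) = e^{-i·-2·4.3724}·d^2_{-2,-2}(1.5785)·e^{-i·-2·3.0107}. Compute d first:
c=cos(1.578500/2)=0.704378, s=sin(1.578500/2)=0.709825; N=√[1·24·1·24]=24.000000
Admissible k: 0..0 (factorial args all ≥0)
  k=0: (−1)^0·24.0000/(24)·0.7044^4·0.7098^0 = +0.246163
d^2_{-2,-2}(1.5785) = +0.246163
D = (-0.777587+0.628776i)·(+0.246163)·(+0.965929-0.258805i) = -0.144833+0.199047i

Re=-0.1448 Im=0.1990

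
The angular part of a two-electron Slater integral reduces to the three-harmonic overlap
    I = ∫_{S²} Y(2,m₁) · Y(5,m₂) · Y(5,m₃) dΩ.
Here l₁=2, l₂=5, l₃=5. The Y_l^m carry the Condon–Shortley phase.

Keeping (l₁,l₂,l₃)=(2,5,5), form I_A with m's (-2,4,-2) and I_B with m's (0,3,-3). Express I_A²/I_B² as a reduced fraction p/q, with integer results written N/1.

72/1

Shared (l₁,l₂,l₃)=(2,5,5): N and (l;000)² cancel in I_A²/I_B².
A: Δ = 2!·2!·8!/13! = 1/38610; Racah Σ t=2..2: t=2:+1/20160 = 1/20160; ⇒ 3j(2 5 5; -2 4 -2)² = 12/715, sgn -1
B: Δ = 2!·2!·8!/13! = 1/38610; Racah Σ t=0..2: t=0:+1/161280 t=1:−1/5040 t=2:+1/5760 = -1/53760; ⇒ 3j(2 5 5; 0 3 -3)² = 1/4290, sgn -1
I_A²/I_B² = (12/715)/(1/4290) = 72/1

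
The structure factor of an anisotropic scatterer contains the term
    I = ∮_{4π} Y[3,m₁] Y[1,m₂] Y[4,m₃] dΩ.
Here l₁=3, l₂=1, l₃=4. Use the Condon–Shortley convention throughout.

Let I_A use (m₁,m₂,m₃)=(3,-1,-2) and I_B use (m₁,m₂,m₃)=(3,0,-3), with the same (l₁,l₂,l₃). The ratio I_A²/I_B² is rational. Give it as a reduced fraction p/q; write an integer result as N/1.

1/7

Same 3,1,4: normalisation and zero-m 3j drop out of the ratio.
A: Δ: 0! 6! 2! / 9! → 1/252; sum: t=0:+1/1440 = 1/1440; 3j²(3 1 4; 3 -1 -2) = Δ·Π!·Σ² = 1/252  (sign +1)
B: Δ: 0! 6! 2! / 9! → 1/252; sum: t=0:+1/720 = 1/720; 3j²(3 1 4; 3 0 -3) = Δ·Π!·Σ² = 1/36  (sign -1)
I_A²/I_B² = (1/252)/(1/36) = 1/7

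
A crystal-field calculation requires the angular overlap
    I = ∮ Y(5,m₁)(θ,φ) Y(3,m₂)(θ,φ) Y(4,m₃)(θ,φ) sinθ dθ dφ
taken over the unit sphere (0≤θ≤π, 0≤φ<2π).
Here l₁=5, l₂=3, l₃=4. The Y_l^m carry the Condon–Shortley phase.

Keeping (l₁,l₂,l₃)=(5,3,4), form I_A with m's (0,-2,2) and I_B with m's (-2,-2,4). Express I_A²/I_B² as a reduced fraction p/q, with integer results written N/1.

Same 5,3,4: normalisation and zero-m 3j drop out of the ratio.
A: Δ: 4! 6! 2! / 13! → 1/180180; sum: t=0:+1/2880 t=1:−1/576 = -1/720; 3j²(5 3 4; 0 -2 2) = Δ·Π!·Σ² = 80/3003  (sign -1)
B: Δ: 4! 6! 2! / 13! → 1/180180; sum: t=1:−1/8640 = -1/8640; 3j²(5 3 4; -2 -2 4) = Δ·Π!·Σ² = 14/1287  (sign -1)
I_A²/I_B² = (80/3003)/(14/1287) = 120/49

120/49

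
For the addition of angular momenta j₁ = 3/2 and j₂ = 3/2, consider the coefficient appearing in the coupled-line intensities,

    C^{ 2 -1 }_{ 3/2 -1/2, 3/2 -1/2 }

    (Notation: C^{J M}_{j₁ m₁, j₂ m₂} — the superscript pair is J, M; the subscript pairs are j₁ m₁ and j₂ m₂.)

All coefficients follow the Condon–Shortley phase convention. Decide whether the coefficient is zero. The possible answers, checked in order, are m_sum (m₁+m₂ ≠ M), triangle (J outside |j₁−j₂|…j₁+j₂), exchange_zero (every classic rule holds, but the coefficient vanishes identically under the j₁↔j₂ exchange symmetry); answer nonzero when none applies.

m-sum: m₁+m₂ = -1/2+(-1/2) = -1, M = -1  ✓
triangle: |j₁−j₂| = 0 ≤ J = 2 ≤ j₁+j₂ = 3  ✓
exchange: j₁=j₂ and m₁=m₂, and (−1)^(j₁+j₂−J) = (−1)^1 = −1 forces ⟨j₁m₁;j₂m₂|JM⟩ = −⟨j₂m₂;j₁m₁|JM⟩ = −⟨j₁m₁;j₂m₂|JM⟩ ⇒ the coefficient vanishes identically
Racah sum check: Σ_k collapses to 0 ⇒ CG = 0

exchange_zero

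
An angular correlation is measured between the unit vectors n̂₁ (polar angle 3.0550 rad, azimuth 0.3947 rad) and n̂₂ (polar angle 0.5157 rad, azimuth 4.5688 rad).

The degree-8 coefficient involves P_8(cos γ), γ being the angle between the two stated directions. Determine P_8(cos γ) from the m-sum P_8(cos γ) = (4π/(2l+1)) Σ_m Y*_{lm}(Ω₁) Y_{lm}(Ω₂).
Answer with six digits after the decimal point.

-0.400634

Term-by-term m-sum for l=8 (normalisation 4π/17 = 0.739198):
  m=-8: (-0.000000-0.000000i) × (+0.000739+0.001645i) = -0.000000-0.000000i  (running Σ = -0.000000-0.000000i)
  m=-7: (+0.000000-0.000000i) × (+0.010740-0.006819i) = +0.000000-0.000000i  (running Σ = +0.000000-0.000000i)
  m=-6: (-0.000002+0.000002i) × (-0.036501-0.042530i) = +0.000000+0.000000i  (running Σ = +0.000000+0.000000i)
  m=-5: (+0.000018-0.000043i) × (-0.113357+0.129783i) = +0.000003+0.000007i  (running Σ = +0.000004+0.000007i)
  m=-4: (-0.000006+0.000742i) × (+0.311622+0.201660i) = -0.000152+0.000230i  (running Σ = -0.000148+0.000237i)
  m=-3: (-0.003314-0.008140i) × (+0.215402-0.468724i) = -0.004529-0.000200i  (running Σ = -0.004677+0.000038i)
  m=-2: (+0.052161+0.052580i) × (-0.305143-0.090122i) = -0.011178-0.020745i  (running Σ = -0.015855-0.020708i)
  m=-1: (-0.368653-0.153566i) × (+0.033277-0.230155i) = -0.047611+0.079737i  (running Σ = -0.063466+0.059029i)
  m=0: (+1.011294-0.000000i) × (-0.410417+0.000000i) = -0.415052+0.000000i  (running Σ = -0.478518+0.059029i)
  m=1: (+0.368653-0.153566i) × (-0.033277-0.230155i) = -0.047611-0.079737i  (running Σ = -0.526130-0.020708i)
  m=2: (+0.052161-0.052580i) × (-0.305143+0.090122i) = -0.011178+0.020745i  (running Σ = -0.537308+0.000038i)
  m=3: (+0.003314-0.008140i) × (-0.215402-0.468724i) = -0.004529+0.000200i  (running Σ = -0.541837+0.000237i)
  m=4: (-0.000006-0.000742i) × (+0.311622-0.201660i) = -0.000152-0.000230i  (running Σ = -0.541989+0.000007i)
  m=5: (-0.000018-0.000043i) × (+0.113357+0.129783i) = +0.000003-0.000007i  (running Σ = -0.541985+0.000000i)
  m=6: (-0.000002-0.000002i) × (-0.036501+0.042530i) = +0.000000-0.000000i  (running Σ = -0.541985-0.000000i)
  m=7: (-0.000000-0.000000i) × (-0.010740-0.006819i) = +0.000000+0.000000i  (running Σ = -0.541985-0.000000i)
  m=8: (-0.000000+0.000000i) × (+0.000739-0.001645i) = -0.000000+0.000000i  (running Σ = -0.541985+0.000000i)
Total Σ_m = -0.541985+0.000000i. Multiply by 0.739198: -0.400634+0.000000i. P_8(cos γ) = -0.400634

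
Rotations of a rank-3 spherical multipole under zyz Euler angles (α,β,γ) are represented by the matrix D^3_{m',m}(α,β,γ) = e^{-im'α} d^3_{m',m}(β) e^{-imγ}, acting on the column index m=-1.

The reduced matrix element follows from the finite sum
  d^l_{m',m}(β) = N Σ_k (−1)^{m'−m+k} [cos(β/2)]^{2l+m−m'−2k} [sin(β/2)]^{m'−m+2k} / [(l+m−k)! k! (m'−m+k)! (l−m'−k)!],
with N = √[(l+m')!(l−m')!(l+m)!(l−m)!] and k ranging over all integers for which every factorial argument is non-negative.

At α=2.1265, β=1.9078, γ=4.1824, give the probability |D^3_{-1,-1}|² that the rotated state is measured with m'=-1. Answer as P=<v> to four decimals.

First d^3_{-1,-1}(β=1.9078), then the phase factors e^{-i(-1)α} and e^{-i(-1)γ}:
Half-angle: c=0.578506, s=0.815678. N=√(2·24·2·24)=48.000000
k∈{0,1,2} keeps every argument non-negative
  k=0: (−1)^0·48.0000/(48)·0.5785^6·0.8157^0 = +0.037484
  k=1: (−1)^1·48.0000/(6)·0.5785^4·0.8157^2 = -0.596156
  k=2: (−1)^2·48.0000/(8)·0.5785^2·0.8157^4 = +0.888878
d^3_{-1,-1}(1.9078) = +0.037484 -0.596156 +0.888878 = +0.330206
|D^3_{-1,-1}|² = |d^3_{-1,-1}(β)|² = (+0.330206)² = 0.109036 (the z-rotation phases have unit modulus)

P=0.1090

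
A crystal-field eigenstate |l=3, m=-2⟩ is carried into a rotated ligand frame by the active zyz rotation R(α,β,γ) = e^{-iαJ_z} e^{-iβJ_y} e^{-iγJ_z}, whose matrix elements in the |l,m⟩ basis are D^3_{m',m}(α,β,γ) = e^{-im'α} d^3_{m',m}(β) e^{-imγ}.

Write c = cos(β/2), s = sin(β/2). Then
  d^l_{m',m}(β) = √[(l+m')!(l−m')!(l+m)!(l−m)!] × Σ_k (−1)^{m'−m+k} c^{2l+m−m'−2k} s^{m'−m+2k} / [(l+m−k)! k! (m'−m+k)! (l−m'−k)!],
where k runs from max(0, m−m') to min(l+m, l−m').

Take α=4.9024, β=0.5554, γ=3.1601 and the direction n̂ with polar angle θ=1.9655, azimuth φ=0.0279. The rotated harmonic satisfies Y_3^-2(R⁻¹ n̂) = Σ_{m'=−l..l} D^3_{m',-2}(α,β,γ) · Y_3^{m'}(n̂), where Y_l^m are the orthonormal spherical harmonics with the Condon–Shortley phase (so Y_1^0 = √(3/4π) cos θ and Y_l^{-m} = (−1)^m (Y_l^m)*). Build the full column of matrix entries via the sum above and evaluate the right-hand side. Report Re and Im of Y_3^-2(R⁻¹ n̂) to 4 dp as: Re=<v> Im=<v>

Re=0.1772 Im=0.1589

Need the full column D^3_{m',-2} for m'=−3..3 at α=4.9024, β=0.5554, γ=3.1601.
cos(β/2)=0.961689, sin(β/2)=0.274144
d^3_{-3,-2}: single k=1 term ⇒ +0.552366;  D = -0.315095+0.453678i
d^3_{-2,-2}: k∈[0..1] ⇒ +0.791055 -0.321415 = +0.469639;  D = -0.429388-0.190229i
d^3_{-1,-2}: k∈[0..1] ⇒ -0.713102 +0.115897 = -0.597205;  D = -0.134419+0.581881i
d^3_{0,-2}: k∈[0..1] ⇒ +0.352093 -0.028612 = +0.323481;  D = +0.323259+0.011971i
d^3_{1,-2}: k∈[0..1] ⇒ -0.115897 +0.004709 = -0.111188;  D = -0.016945-0.109889i
d^3_{2,-2}: k∈[0..1] ⇒ +0.026119 -0.000424 = +0.025695;  D = -0.024198+0.008642i
d^3_{3,-2}: single k=0 term ⇒ -0.003648;  D = +0.001853+0.003142i
Y_3^{m'}(θ=1.9655,φ=0.0279) and Σ D·Y over m':
  (-0.3151+0.4537i)·(+0.3270-0.0274i)  (-0.4294-0.1902i)·(-0.3344+0.0187i)  (-0.1344+0.5819i)·(-0.0777+0.0022i)  (+0.3233+0.0120i)·(+0.3244+0.0000i)  (-0.0169-0.1099i)·(+0.0777+0.0022i)  (-0.0242+0.0086i)·(-0.3344-0.0187i)  (+0.0019+0.0031i)·(-0.3270-0.0274i)
Y_3^-2(R⁻¹ n̂) = +0.177226+0.158869i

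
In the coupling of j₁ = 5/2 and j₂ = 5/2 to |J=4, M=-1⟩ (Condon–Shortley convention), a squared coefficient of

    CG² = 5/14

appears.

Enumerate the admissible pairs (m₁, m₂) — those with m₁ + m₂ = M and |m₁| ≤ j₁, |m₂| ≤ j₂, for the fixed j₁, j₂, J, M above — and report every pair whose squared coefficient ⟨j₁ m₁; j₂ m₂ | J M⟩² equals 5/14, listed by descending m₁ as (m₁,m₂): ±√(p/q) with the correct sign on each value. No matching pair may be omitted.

Admissible pairs with m₁+m₂ = M = -1: (-5/2,3/2), (-3/2,1/2), (-1/2,-1/2), (1/2,-3/2), (3/2,-5/2)
  (m₁,m₂)=(3/2,-5/2): CG² = 1/7, CG = +√(1/7)
  (m₁,m₂)=(1/2,-3/2): CG² = 5/14, CG = +√(5/14)   ← matches the target
  (m₁,m₂)=(-1/2,-1/2): CG² = 0/1, CG = 0
  (m₁,m₂)=(-3/2,1/2): CG² = 5/14, CG = −√(5/14)   ← matches the target
  (m₁,m₂)=(-5/2,3/2): CG² = 1/7, CG = −√(1/7)
Pairs with CG² = 5/14: (1/2,-3/2): +√(5/14); (-3/2,1/2): −√(5/14)

(1/2,-3/2): +√(5/14); (-3/2,1/2): −√(5/14)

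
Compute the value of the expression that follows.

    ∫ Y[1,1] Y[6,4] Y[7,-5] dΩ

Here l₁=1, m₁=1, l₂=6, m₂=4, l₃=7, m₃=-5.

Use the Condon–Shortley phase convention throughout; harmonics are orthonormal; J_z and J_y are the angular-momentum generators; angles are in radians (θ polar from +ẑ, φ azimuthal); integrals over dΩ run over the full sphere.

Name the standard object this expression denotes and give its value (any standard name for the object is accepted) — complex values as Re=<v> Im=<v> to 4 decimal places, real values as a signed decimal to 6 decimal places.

Gaunt coefficient, -0.284256

This is a Gaunt coefficient — the integral of a triple product of spherical harmonics over the sphere.
Rules hold: Σm=0, L=14 even, 5≤7≤7.
N = 3·13·15 = 585
Δ = 0!·2!·12!/15! = 1/1365
Racah Σ t=0..0: t=0:+1/518400 = 1/518400
⇒ 3j(1 6 7; 0 0 0)² = 7/195, sgn -1
Racah Σ t=0..0: t=0:+1/14515200 = 1/14515200
⇒ 3j(1 6 7; 1 4 -5)² = 22/455, sgn +1
4πI² = N·(3j₀)²·(3jₘ)² = 66/65
I = -1·√(1.01538/4π) = -0.28425647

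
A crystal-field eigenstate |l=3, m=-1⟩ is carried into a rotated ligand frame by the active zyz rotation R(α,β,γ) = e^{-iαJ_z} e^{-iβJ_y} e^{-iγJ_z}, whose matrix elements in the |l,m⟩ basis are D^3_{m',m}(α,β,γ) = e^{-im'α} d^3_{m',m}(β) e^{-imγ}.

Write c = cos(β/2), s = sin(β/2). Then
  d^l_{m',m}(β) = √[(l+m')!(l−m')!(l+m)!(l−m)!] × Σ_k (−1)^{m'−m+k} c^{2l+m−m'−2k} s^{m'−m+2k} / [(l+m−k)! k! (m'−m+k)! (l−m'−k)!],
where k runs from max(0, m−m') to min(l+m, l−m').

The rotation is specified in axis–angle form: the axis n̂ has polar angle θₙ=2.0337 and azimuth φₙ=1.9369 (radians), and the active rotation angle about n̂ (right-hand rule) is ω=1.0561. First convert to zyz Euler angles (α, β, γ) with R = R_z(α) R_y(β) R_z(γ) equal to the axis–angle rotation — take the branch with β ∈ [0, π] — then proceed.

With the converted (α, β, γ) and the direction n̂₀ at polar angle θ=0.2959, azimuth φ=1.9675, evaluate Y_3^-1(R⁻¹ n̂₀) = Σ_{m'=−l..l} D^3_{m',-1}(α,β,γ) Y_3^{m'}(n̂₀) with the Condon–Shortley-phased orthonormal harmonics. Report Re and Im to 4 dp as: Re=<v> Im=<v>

Re=-0.0691 Im=0.0208

Axis–angle → zyz. n̂ = (sinθₙcosφₙ, sinθₙsinφₙ, cosθₙ) = (-0.320306, +0.835463, -0.446548), ω = 1.0561.
R = I cosω + sinω [n̂]ₓ + (1−cosω) n̂n̂ᵀ gives
  R = [+0.544362, +0.252824, +0.799844; -0.524565, +0.846665, +0.089387; -0.654601, -0.468229, +0.593514]
β = atan2(√(R₁₃²+R₂₃²), R₃₃) = 0.935378; α = atan2(R₂₃, R₁₃) mod 2π = 0.111294; γ = atan2(R₃₂, −R₃₁) mod 2π = 5.662272
Need the full column D^3_{m',-1} for m'=−3..3 at α=0.1113, β=0.9354, γ=5.6623.
cos(β/2)=0.892613, sin(β/2)=0.450825
d^3_{-3,-1}: single k=2 term ⇒ +0.499704;  D = +0.479260-0.141470i
d^3_{-2,-1}: k∈[1..2] ⇒ +0.807835 -0.412137 = +0.395698;  D = +0.364719-0.153482i
d^3_{-1,-1}: k∈[0..2] ⇒ +0.505799 -1.032184 +0.197473 = -0.328912;  D = -0.287117+0.160458i
d^3_{0,-1}: k∈[0..2] ⇒ -0.884939 +0.677210 -0.057583 = -0.265311;  D = -0.215790+0.154352i
d^3_{1,-1}: k∈[0..2] ⇒ +0.774138 -0.263297 +0.008395 = +0.519236;  D = +0.386156-0.347116i
d^3_{2,-1}: k∈[0..1] ⇒ -0.412137 +0.052566 = -0.359572;  D = -0.239062+0.268591i
d^3_{3,-1}: single k=0 term ⇒ +0.127468;  D = +0.073648-0.104039i
Y_3^{m'}(θ=0.2959,φ=1.9675) and Σ D·Y over m':
  (+0.4793-0.1415i)·(+0.0096+0.0038i)  (+0.3647-0.1535i)·(-0.0583+0.0592i)  (-0.2871+0.1605i)·(-0.1302-0.3107i)  (-0.2158+0.1544i)·(+0.5622+0.0000i)  (+0.3862-0.3471i)·(+0.1302-0.3107i)  (-0.2391+0.2686i)·(-0.0583-0.0592i)  (+0.0736-0.1040i)·(-0.0096+0.0038i)
Y_3^-1(R⁻¹ n̂) = -0.069149+0.020751i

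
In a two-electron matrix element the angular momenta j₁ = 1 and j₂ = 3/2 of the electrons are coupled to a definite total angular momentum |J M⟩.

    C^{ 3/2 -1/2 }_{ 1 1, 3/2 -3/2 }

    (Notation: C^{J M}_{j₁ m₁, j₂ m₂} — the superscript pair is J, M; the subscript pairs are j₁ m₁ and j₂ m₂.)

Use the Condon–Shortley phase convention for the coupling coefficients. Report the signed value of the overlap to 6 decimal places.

√[4·1!1!2!/5! · 2!0!0!3!1!2!] = √(8/5)
  +(−1)^0/∏(0,1,0,0,1,2)! = 1/2  (running 1/2)
⟨..|..⟩ = √(8/5)·(1/2) = +0.632456

+√(2/5) ≈ +0.632456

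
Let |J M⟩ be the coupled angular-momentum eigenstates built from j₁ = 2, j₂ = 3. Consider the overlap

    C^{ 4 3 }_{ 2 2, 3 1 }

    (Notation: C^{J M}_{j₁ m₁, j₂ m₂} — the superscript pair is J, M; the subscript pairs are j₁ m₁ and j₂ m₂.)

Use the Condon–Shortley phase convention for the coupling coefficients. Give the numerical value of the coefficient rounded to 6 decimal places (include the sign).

√[9·1!3!5!/10! · 4!0!4!2!7!1!] = √(10368)
  +(−1)^0/∏(0,1,0,4,3,1)! = 1/144  (running 1/144)
⟨..|..⟩ = √(10368)·(1/144) = +0.707107

+√(1/2) ≈ +0.707107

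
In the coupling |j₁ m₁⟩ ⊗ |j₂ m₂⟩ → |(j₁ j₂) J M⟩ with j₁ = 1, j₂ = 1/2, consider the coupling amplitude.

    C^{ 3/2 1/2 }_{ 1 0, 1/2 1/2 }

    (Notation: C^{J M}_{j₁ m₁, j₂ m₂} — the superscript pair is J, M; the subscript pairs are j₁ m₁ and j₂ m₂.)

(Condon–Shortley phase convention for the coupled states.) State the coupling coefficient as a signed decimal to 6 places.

triangle: 0!·2!·1!/4! = 2/24
(j±m)!: 1!·1!·1!·0!·2!·1! = 2
prefactor² = (2J+1)·Δ·N² = 2/3
  k=0: +1/(0!·0!·1!·1!·1!·0!) = 1
Σ = 1  ⇒  CG² = 2/3·1² = 2/3
CG = +√(2/3) = +0.816497

+√(2/3) ≈ +0.816497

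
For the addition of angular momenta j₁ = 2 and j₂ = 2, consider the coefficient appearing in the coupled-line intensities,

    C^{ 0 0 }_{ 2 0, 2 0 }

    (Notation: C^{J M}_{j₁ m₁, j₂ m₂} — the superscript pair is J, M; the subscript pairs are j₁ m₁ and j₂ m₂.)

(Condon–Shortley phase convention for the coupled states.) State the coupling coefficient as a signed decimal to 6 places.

triangle: 4!·0!·0!/5! = 24/120
(j±m)!: 2!·2!·2!·2!·0!·0! = 16
prefactor² = (2J+1)·Δ·N² = 16/5
  k=2: +1/(2!·2!·0!·0!·0!·0!) = 1/4
Σ = 1/4  ⇒  CG² = 16/5·(1/4)² = 1/5
CG = +√(1/5) = +0.447214

+√(1/5) ≈ +0.447214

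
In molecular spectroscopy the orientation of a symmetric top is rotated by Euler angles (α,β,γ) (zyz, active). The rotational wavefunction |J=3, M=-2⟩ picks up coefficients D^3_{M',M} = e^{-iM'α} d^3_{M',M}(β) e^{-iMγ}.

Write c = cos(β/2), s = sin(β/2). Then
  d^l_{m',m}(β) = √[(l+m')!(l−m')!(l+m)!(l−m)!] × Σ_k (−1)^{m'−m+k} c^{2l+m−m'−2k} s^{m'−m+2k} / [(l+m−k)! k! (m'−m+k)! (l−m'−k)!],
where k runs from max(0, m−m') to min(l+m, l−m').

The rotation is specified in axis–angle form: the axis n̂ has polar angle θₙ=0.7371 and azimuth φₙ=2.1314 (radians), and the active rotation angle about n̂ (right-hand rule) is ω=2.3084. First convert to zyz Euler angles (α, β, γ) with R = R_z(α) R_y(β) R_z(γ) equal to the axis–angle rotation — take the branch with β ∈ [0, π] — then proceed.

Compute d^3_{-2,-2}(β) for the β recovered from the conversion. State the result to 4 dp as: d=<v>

d=-0.4904

Axis–angle → zyz. n̂ = (sinθₙcosφₙ, sinθₙsinφₙ, cosθₙ) = (-0.357377, +0.569261, +0.740421), ω = 2.3084.
R = I cosω + sinω [n̂]ₓ + (1−cosω) n̂n̂ᵀ gives
  R = [-0.458905, -0.888231, -0.021263; +0.207714, -0.130523, +0.969442; -0.863864, +0.440466, +0.244396]
β = atan2(√(R₁₃²+R₂₃²), R₃₃) = 1.323900; α = atan2(R₂₃, R₁₃) mod 2π = 1.592726; γ = atan2(R₃₂, −R₃₁) mod 2π = 0.471519
d^3_{-2,-2}(β=1.3239) via the finite sum:
Half-angle: c=0.788795, s=0.614656. N=√(1·120·1·120)=120.000000
Admissible k: 0..1 (factorial args all ≥0)
  k=0: (−1)^0·120.0000/(120)·0.7888^6·0.6147^0 = +0.240872
  k=1: (−1)^1·120.0000/(24)·0.7888^4·0.6147^2 = -0.731293
d^3_{-2,-2}(1.3239) = +0.240872 -0.731293 = -0.490421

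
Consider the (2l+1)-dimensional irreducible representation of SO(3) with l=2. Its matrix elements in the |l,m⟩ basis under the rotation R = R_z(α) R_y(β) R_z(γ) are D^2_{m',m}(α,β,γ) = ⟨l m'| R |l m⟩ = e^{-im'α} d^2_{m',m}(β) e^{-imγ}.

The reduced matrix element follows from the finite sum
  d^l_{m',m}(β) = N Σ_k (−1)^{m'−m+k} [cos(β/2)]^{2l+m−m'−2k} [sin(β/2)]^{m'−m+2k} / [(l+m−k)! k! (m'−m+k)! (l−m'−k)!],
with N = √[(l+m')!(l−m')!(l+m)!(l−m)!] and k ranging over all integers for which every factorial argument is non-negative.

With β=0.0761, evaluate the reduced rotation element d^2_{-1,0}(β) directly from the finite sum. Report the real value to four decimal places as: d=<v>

d^2_{-1,0}(β=0.0761) via the finite sum:
c=cos(0.076100/2)=0.999276, s=sin(0.076100/2)=0.038041; N=√[1·6·2·2]=4.898979
Admissible k: 1..2 (factorial args all ≥0)
  k=1: (−1)^0·4.8990/(2)·0.9993^3·0.0380^1 = +0.092978
  k=2: (−1)^1·4.8990/(2)·0.9993^1·0.0380^3 = -0.000135
d^2_{-1,0}(0.0761) = +0.092978 -0.000135 = +0.092844

d=0.0928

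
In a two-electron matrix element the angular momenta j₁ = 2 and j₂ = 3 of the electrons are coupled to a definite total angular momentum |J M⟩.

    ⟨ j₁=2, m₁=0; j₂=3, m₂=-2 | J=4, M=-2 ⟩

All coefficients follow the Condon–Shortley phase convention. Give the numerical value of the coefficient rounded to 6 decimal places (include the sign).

+√(12/35) ≈ +0.585540

triangle: 1!*3!*5!/10! = 720/3628800
(j±m)!: 2!*2!*1!*5!*2!*6! = 691200
prefactor² = (2J+1)*Δ*N² = 8640/7
  k=0: +1/(0!*1!*2!*1!*1!*4!) = 1/48
  k=1: −1/(1!*0!*1!*0!*2!*5!) = -1/240
Σ = 1/60  ⇒  CG² = 8640/7*(1/60)² = 12/35
CG = +√(12/35) = +0.585540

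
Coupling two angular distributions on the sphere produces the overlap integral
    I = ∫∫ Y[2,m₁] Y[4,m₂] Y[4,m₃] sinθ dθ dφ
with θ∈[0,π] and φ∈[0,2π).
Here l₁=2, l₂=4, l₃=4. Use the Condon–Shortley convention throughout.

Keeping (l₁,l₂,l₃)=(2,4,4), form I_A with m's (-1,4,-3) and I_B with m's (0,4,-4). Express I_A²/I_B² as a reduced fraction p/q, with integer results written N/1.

Shared (l₁,l₂,l₃)=(2,4,4): N and (l;000)² cancel in I_A²/I_B².
A: Δ = 2!·2!·6!/11! = 1/13860; Racah Σ t=2..2: t=2:+1/1440 = 1/1440; ⇒ 3j(2 4 4; -1 4 -3)² = 7/165, sgn -1
B: Δ = 2!·2!·6!/11! = 1/13860; Racah Σ t=2..2: t=2:+1/2880 = 1/2880; ⇒ 3j(2 4 4; 0 4 -4)² = 28/495, sgn +1
I_A²/I_B² = (7/165)/(28/495) = 3/4

3/4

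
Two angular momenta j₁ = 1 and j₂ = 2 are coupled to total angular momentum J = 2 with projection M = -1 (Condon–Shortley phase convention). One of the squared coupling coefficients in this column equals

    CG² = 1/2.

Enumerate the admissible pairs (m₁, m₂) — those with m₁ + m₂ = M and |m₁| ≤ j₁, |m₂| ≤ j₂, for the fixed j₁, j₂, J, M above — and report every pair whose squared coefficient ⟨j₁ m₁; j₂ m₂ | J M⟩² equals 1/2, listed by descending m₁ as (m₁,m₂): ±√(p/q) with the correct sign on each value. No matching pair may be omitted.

Admissible pairs with m₁+m₂ = M = -1: (-1,0), (0,-1), (1,-2)
  (m₁,m₂)=(1,-2): CG² = 1/3, CG = +√(1/3)
  (m₁,m₂)=(0,-1): CG² = 1/6, CG = +√(1/6)
  (m₁,m₂)=(-1,0): CG² = 1/2, CG = −√(1/2)   ← matches the target
Pairs with CG² = 1/2: (-1,0): −√(1/2)

(-1,0): −√(1/2)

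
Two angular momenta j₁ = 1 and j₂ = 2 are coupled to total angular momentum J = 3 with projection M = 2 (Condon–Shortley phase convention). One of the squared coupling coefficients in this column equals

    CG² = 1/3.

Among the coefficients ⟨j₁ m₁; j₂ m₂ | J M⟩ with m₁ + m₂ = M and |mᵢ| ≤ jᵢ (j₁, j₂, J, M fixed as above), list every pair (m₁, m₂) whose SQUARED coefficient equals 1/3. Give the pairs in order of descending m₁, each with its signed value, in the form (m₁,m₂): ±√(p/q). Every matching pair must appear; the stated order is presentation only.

(0,2): +√(1/3)

Admissible pairs with m₁+m₂ = M = 2: (0,2), (1,1)
  (m₁,m₂)=(1,1): CG² = 2/3, CG = +√(2/3)
  (m₁,m₂)=(0,2): CG² = 1/3, CG = +√(1/3)   ← matches the target
Pairs with CG² = 1/3: (0,2): +√(1/3)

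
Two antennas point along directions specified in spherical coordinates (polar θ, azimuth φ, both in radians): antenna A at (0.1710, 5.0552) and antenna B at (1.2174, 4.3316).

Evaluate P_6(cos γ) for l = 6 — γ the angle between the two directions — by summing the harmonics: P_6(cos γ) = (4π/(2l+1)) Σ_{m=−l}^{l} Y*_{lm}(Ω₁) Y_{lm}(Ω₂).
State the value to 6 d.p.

Expand P_6 via completeness: Σ_{m} conj(Y_{6,m}) at Ω₁ times Y_{6,m} at Ω₂ —
  term(m=-6) = -0.00000 - 0.00000j   from Y*(Ω₁)=0.00001 - 0.00001j, Y(Ω₂)=0.21574 - 0.24900j
  term(m=-5) = -0.00009 - 0.00005j   from Y*(Ω₁)=0.00023 + 0.00003j, Y(Ω₂)=-0.39785 - 0.13768j
  term(m=-4) = -0.00025 + 0.00006j   from Y*(Ω₁)=0.00057 + 0.00284j, Y(Ω₂)=0.00418 + 0.08768j
  term(m=-3) = 0.00430 - 0.00628j   from Y*(Ω₁)=-0.02081 + 0.01254j, Y(Ω₂)=-0.28492 + 0.13013j
  term(m=-2) = -0.00333 - 0.02681j   from Y*(Ω₁)=-0.10686 - 0.08741j, Y(Ω₂)=0.14162 + 0.13503j
  term(m=-1) = 0.09095 + 0.08035j   from Y*(Ω₁)=0.16220 - 0.45448j, Y(Ω₂)=-0.09347 + 0.23349j
  term(m=+0) = 0.15978 + 0.00000j   from Y*(Ω₁)=0.72765 + 0.00000j, Y(Ω₂)=0.21959 + 0.00000j
  term(m=+1) = 0.09095 - 0.08035j   from Y*(Ω₁)=-0.16220 - 0.45448j, Y(Ω₂)=0.09347 + 0.23349j
  term(m=+2) = -0.00333 + 0.02681j   from Y*(Ω₁)=-0.10686 + 0.08741j, Y(Ω₂)=0.14162 - 0.13503j
  term(m=+3) = 0.00430 + 0.00628j   from Y*(Ω₁)=0.02081 + 0.01254j, Y(Ω₂)=0.28492 + 0.13013j
  term(m=+4) = -0.00025 - 0.00006j   from Y*(Ω₁)=0.00057 - 0.00284j, Y(Ω₂)=0.00418 - 0.08768j
  term(m=+5) = -0.00009 + 0.00005j   from Y*(Ω₁)=-0.00023 + 0.00003j, Y(Ω₂)=0.39785 - 0.13768j
  term(m=+6) = -0.00000 + 0.00000j   from Y*(Ω₁)=0.00001 + 0.00001j, Y(Ω₂)=0.21574 + 0.24900j
Accumulated sum 0.34295 - 0.00000j; after 4π/(2l+1) scaling, 0.33151 - 0.00000j ⇒ P_6 = 0.331514

0.331514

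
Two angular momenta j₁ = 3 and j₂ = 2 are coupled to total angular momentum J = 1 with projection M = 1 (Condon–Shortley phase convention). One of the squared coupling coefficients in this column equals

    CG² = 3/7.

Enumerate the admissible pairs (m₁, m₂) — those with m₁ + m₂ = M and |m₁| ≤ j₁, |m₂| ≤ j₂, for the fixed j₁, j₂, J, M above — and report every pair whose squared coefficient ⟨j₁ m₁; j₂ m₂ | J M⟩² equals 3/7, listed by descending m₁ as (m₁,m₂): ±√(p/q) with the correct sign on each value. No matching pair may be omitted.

Admissible pairs with m₁+m₂ = M = 1: (-1,2), (0,1), (1,0), (2,-1), (3,-2)
  (m₁,m₂)=(3,-2): CG² = 3/7, CG = +√(3/7)   ← matches the target
  (m₁,m₂)=(2,-1): CG² = 2/7, CG = −√(2/7)
  (m₁,m₂)=(1,0): CG² = 6/35, CG = +√(6/35)
  (m₁,m₂)=(0,1): CG² = 3/35, CG = −√(3/35)
  (m₁,m₂)=(-1,2): CG² = 1/35, CG = +√(1/35)
Pairs with CG² = 3/7: (3,-2): +√(3/7)

(3,-2): +√(3/7)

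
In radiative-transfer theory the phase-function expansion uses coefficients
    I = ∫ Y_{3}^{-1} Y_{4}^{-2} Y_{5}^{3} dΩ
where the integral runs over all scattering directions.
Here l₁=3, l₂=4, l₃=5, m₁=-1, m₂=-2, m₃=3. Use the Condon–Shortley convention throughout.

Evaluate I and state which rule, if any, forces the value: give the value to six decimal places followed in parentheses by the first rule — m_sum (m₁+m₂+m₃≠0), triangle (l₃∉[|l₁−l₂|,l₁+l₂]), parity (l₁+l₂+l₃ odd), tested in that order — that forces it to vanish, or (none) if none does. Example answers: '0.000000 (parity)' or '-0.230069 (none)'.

-0.144236 (none)

m-sum 0 ✓  L=12 even ✓  1≤5≤7 ✓
Π(2lᵢ+1) = 7×9×11 = 693
triangle coeff Δ(3,4,5) = 1/180180
Σ_t [0,2]: t=0:+1/576 t=1:−1/144 t=2:+1/576 = -1/288
(3j)²=20/1001 [(3 4 5; 0 0 0)], sign=+1
Σ_t [0,2]: t=0:+1/2304 t=1:−1/720 t=2:+1/5760 = -1/1280
(3j)²=27/1430 [(3 4 5; -1 -2 3)], sign=-1
⇒ 4πI² = 486/1859
I = (-1)√(486/1859/(4π)) = -0.14423595
No selection rule forces the value: the integral is nonzero (none).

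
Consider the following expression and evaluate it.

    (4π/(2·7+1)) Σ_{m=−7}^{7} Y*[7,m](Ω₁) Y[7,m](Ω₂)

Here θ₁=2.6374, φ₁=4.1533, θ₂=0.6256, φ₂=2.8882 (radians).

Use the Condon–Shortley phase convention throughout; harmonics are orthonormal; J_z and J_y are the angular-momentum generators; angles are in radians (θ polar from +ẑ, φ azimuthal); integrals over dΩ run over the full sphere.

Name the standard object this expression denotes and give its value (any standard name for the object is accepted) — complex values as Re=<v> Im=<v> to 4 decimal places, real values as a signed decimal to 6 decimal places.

Legendre polynomial (addition theorem), -0.307956

This sum is the spherical-harmonic addition theorem: it equals the Legendre polynomial P_l(cos γ) of the angle γ between the two directions.
Addition theorem: P_7(cos γ) = (4π/15) Σ_m Y*_{lm}(Ω₁) Y_{lm}(Ω₂), m = −7…7:
  m=-7: (-0.002142, -0.002200) × (0.002380, -0.011564) = (-0.000031, 0.000020)  (running Σ = (-0.000031, 0.000020))
  m=-6: (-0.020355, 0.004401) × (0.003083, 0.061075) = (-0.000332, -0.001230)  (running Σ = (-0.000362, -0.001210))
  m=-5: (-0.029371, 0.081435) × (-0.057011, -0.181829) = (0.016482, 0.000698)  (running Σ = (0.016120, -0.000512))
  m=-4: (0.150546, 0.191766) × (0.205013, 0.329025) = (-0.032232, 0.088848)  (running Σ = (-0.016112, 0.088336))
  m=-3: (0.452022, -0.048310) × (-0.344132, -0.327197) = (-0.171362, -0.131275)  (running Σ = (-0.187474, -0.042940))
  m=-2: (0.205717, -0.423034) × (0.169699, 0.094208) = (0.074763, -0.052408)  (running Σ = (-0.112711, -0.095348))
  m=-1: (-0.014127, -0.022578) × (0.300754, 0.077883) = (-0.002490, -0.007891)  (running Σ = (-0.115201, -0.103238))
  m=0: (0.449024, -0.000000) × (-0.305536, 0.000000) = (-0.137193, 0.000000)  (running Σ = (-0.252394, -0.103238))
  m=1: (0.014127, -0.022578) × (-0.300754, 0.077883) = (-0.002490, 0.007891)  (running Σ = (-0.254885, -0.095348))
  m=2: (0.205717, 0.423034) × (0.169699, -0.094208) = (0.074763, 0.052408)  (running Σ = (-0.180122, -0.042940))
  m=3: (-0.452022, -0.048310) × (0.344132, -0.327197) = (-0.171362, 0.131275)  (running Σ = (-0.351483, 0.088336))
  m=4: (0.150546, -0.191766) × (0.205013, -0.329025) = (-0.032232, -0.088848)  (running Σ = (-0.383715, -0.000512))
  m=5: (0.029371, 0.081435) × (0.057011, -0.181829) = (0.016482, -0.000698)  (running Σ = (-0.367234, -0.001210))
  m=6: (-0.020355, -0.004401) × (0.003083, -0.061075) = (-0.000332, 0.001230)  (running Σ = (-0.367565, 0.000020))
  m=7: (0.002142, -0.002200) × (-0.002380, -0.011564) = (-0.000031, -0.000020)  (running Σ = (-0.367596, 0.000000))
Accumulated sum (-0.367596, 0.000000); after 4π/(2l+1) scaling, (-0.307956, 0.000000) ⇒ P_7 = -0.307956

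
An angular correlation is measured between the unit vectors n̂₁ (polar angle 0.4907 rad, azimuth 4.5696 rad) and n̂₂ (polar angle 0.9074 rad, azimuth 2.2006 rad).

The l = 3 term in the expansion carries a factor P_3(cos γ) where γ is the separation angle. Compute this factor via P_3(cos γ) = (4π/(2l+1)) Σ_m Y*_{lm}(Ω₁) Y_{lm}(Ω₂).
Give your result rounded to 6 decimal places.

-0.362595

Summing Y*_{l m}(θ₁,φ₁)·Y_{l m}(θ₂,φ₂) over m ∈ [−3, 3]; prefactor 4π/(2·3+1) = 1.795196:
  m=-3: (+0.018137+0.039717i) × (+0.193805-0.063927i) = +0.006054+0.006538i  (running Σ = +0.006054+0.006538i)
  m=-2: (-0.192066+0.056391i) × (-0.119625+0.371923i) = +0.002003-0.078180i  (running Σ = +0.008057-0.071642i)
  m=-1: (-0.062626-0.435605i) × (-0.134383-0.184386i) = -0.071904+0.070085i  (running Σ = -0.063847-0.001556i)
  m=0: (+0.292821-0.000000i) × (-0.253694+0.000000i) = -0.074287+0.000000i  (running Σ = -0.138134-0.001556i)
  m=1: (+0.062626-0.435605i) × (+0.134383-0.184386i) = -0.071904-0.070085i  (running Σ = -0.210037-0.071642i)
  m=2: (-0.192066-0.056391i) × (-0.119625-0.371923i) = +0.002003+0.078180i  (running Σ = -0.208035+0.006538i)
  m=3: (-0.018137+0.039717i) × (-0.193805-0.063927i) = +0.006054-0.006538i  (running Σ = -0.201981-0.000000i)
Σ over m = -0.201981-0.000000i; ×(4π/7) → -0.362595-0.000000i. Real part: -0.362595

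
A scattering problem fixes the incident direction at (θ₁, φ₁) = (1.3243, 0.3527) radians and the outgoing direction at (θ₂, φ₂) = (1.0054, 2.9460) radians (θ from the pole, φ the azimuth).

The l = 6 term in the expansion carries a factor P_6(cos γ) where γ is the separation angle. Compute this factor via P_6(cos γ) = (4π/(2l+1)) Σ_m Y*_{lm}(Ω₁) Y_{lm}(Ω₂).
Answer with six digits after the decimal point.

Addition theorem: P_6(cos γ) = (4π/13) Σ_m Y*_{lm}(Ω₁) Y_{lm}(Ω₂), m = −6…6:
  term(m=-6) = -0.06958 - 0.01039j   from Y*(Ω₁)=-0.20846 + 0.34353j, Y(Ω₂)=0.06773 + 0.16145j
  term(m=-5) = 0.12413 - 0.05250j   from Y*(Ω₁)=-0.06708 + 0.34376j, Y(Ω₂)=-0.21500 - 0.31915j
  term(m=-4) = 0.02484 - 0.03461j   from Y*(Ω₁)=-0.01735 - 0.10750j, Y(Ω₂)=0.27750 + 0.27582j
  term(m=-3) = -0.00083 + 0.01120j   from Y*(Ω₁)=-0.16675 - 0.29624j, Y(Ω₂)=-0.02752 - 0.01830j
  term(m=-2) = -0.00213 - 0.00415j   from Y*(Ω₁)=0.01056 + 0.00899j, Y(Ω₂)=-0.31080 - 0.12819j
  term(m=-1) = 0.04607 + 0.02814j   from Y*(Ω₁)=0.30472 + 0.11216j, Y(Ω₂)=0.16310 + 0.03231j
  term(m=+0) = 0.00345 + 0.00000j   from Y*(Ω₁)=0.01168 + 0.00000j, Y(Ω₂)=0.29554 + 0.00000j
  term(m=+1) = 0.04607 - 0.02814j   from Y*(Ω₁)=-0.30472 + 0.11216j, Y(Ω₂)=-0.16310 + 0.03231j
  term(m=+2) = -0.00213 + 0.00415j   from Y*(Ω₁)=0.01056 - 0.00899j, Y(Ω₂)=-0.31080 + 0.12819j
  term(m=+3) = -0.00083 - 0.01120j   from Y*(Ω₁)=0.16675 - 0.29624j, Y(Ω₂)=0.02752 - 0.01830j
  term(m=+4) = 0.02484 + 0.03461j   from Y*(Ω₁)=-0.01735 + 0.10750j, Y(Ω₂)=0.27750 - 0.27582j
  term(m=+5) = 0.12413 + 0.05250j   from Y*(Ω₁)=0.06708 + 0.34376j, Y(Ω₂)=0.21500 - 0.31915j
  term(m=+6) = -0.06958 + 0.01039j   from Y*(Ω₁)=-0.20846 - 0.34353j, Y(Ω₂)=0.06773 - 0.16145j
Total Σ_m = 0.24845 + 0.00000j. Multiply by 0.966644: 0.24017 + 0.00000j. P_6(cos γ) = 0.240167

0.240167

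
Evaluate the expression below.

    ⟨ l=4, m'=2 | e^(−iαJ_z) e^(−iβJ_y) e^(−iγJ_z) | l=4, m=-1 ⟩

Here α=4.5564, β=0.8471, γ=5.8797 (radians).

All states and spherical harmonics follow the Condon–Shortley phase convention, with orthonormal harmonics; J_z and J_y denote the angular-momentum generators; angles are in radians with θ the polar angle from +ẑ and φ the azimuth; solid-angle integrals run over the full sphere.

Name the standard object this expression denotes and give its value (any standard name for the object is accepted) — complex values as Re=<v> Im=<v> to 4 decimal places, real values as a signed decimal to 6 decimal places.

Wigner D-matrix element, Re=0.4356 Im=-0.0400

This is a Wigner D-matrix element — the rotation-matrix element ⟨l m'| R(α,β,γ) |l m⟩ in the angular-momentum basis.
Split into d^4_{2,-1}(β=0.8471) × two z-phases.
c=cos(0.847100/2)=0.911636, s=sin(0.847100/2)=0.410999; N=√[720·2·6·120]=1018.233765
The bounds max(0,m−m')=0 and min(l+m,l−m')=2 give 3 terms
  k=0: (−1)^3·1018.2338/(72)·0.9116^5·0.4110^3 = -0.618223
  k=1: (−1)^4·1018.2338/(48)·0.9116^3·0.4110^5 = +0.188485
  k=2: (−1)^5·1018.2338/(240)·0.9116^1·0.4110^7 = -0.007662
d^4_{2,-1}(0.8471) = -0.618223 +0.188485 -0.007662 = -0.437400
Attach z-rotation phases: D = e^{-i(2)(4.5564)}·(-0.437400)·e^{-i(-1)(5.8797)} = +0.435570-0.039969i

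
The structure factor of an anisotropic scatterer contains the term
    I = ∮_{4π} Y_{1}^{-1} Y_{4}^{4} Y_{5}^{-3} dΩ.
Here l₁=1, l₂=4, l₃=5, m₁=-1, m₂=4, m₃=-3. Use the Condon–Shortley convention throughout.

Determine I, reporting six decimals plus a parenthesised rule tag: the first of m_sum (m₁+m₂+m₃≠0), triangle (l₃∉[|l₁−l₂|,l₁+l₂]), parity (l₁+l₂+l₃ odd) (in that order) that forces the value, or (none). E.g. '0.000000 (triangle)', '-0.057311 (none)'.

Rules hold: Σm=0, L=10 even, 3≤5≤5.
N = 3·9·11 = 297
Δ = 0!·2!·8!/11! = 1/495
Racah Σ t=0..0: t=0:+1/576 = 1/576
⇒ 3j(1 4 5; 0 0 0)² = 5/99, sgn -1
Racah Σ t=0..0: t=0:+1/80640 = 1/80640
⇒ 3j(1 4 5; -1 4 -3)² = 1/495, sgn +1
4πI² = N·(3j₀)²·(3jₘ)² = 1/33
I = -1·√(0.030303/4π) = -0.04910640
No selection rule forces the value: the integral is nonzero (none).

-0.049106 (none)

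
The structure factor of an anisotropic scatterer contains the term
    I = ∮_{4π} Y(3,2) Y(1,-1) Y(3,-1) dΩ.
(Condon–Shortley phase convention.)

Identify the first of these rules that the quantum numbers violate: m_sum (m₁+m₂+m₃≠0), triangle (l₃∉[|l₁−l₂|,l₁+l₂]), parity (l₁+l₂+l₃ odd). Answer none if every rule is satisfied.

Σmᵢ = 0  ✓
l₃∈[|l₁−l₂|,l₁+l₂]=[2,4], have l₃=3  ✓
Σlᵢ = 7 ⇒ odd  ✗

parity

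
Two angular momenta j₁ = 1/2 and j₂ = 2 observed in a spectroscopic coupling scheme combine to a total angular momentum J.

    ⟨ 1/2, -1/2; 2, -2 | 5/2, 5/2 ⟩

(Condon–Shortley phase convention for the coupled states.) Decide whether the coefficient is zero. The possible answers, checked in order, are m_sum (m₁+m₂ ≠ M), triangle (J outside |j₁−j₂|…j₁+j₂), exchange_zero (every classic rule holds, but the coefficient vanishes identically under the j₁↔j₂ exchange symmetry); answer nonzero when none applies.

m-sum: m₁+m₂ = -1/2+(-2) = -5/2, M = 5/2  ✗ ⇒ coefficient is 0

m_sum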